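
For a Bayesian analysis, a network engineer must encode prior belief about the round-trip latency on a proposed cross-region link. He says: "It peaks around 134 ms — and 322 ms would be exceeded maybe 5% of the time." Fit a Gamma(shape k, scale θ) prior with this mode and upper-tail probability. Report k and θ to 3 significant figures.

Gamma(k,θ) with k>1 has mode (k−1)θ, so θ = 134/(k−1).
Need P(X < 322) = 0.95 with θ tied to k this way. Start at k = 2, θ = 134: P(X<322) ≈ 0.692.
Too low — raise k to concentrate. Iterating converges to k ≈ 4.55.
Then θ = 134/(4.55−1) ≈ 37.8.

k ≈ 4.55, θ ≈ 37.8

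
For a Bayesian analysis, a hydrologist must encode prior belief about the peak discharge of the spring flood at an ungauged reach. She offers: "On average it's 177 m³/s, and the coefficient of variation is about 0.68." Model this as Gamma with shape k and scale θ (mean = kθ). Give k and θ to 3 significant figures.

k ≈ 2.16, θ ≈ 81.8

For Gamma(k, scale θ): mean = kθ, variance = kθ², so CV = 1/√k.
CV = 0.68, hence k = 1/CV² = 2.16.
Then θ = mean/k = 177/2.16 = 81.8.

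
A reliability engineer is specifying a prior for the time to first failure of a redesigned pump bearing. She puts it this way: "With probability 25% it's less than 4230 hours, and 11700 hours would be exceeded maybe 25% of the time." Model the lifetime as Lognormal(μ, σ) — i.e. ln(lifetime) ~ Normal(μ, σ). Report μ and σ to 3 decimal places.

If T ~ Lognormal(μ,σ) then ln T ~ Normal(μ,σ), so the p-quantile of ln T is μ + z_p·σ.
ln(4230) = 8.35 and ln(11700) = 9.367; z_{0.25} = -0.6745, z_{0.75} = 0.6745.
σ = (9.367 − 8.35)/(0.6745 − (-0.6745)) = 0.754.
μ = 8.35 − (-0.6745)·0.754 = 8.859.

μ ≈ 8.859, σ ≈ 0.754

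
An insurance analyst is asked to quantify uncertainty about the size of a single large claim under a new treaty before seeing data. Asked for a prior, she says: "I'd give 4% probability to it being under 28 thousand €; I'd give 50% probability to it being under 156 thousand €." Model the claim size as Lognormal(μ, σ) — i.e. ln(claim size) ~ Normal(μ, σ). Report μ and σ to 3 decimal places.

If T ~ Lognormal(μ,σ) then ln T ~ Normal(μ,σ), so the p-quantile of ln T is μ + z_p·σ.
ln(28) = 3.332 and ln(156) = 5.05; z_{0.04} = -1.751, z_{0.5} = 0.
σ = (5.05 − 3.332)/(0 − (-1.751)) = 0.981.
μ = 3.332 − (-1.751)·0.981 = 5.050.

μ ≈ 5.050, σ ≈ 0.981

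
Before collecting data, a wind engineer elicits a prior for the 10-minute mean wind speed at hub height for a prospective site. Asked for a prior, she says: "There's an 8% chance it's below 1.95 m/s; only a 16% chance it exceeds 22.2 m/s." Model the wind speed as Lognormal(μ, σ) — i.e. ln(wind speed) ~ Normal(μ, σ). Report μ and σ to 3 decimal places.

If T ~ Lognormal(μ,σ) then ln T ~ Normal(μ,σ), so the p-quantile of ln T is μ + z_p·σ.
ln(1.95) = 0.6678 and ln(22.2) = 3.1; z_{0.08} = -1.405, z_{0.84} = 0.9945.
σ = (3.1 − 0.6678)/(0.9945 − (-1.405)) = 1.014.
μ = 0.6678 − (-1.405)·1.014 = 2.092.

μ ≈ 2.092, σ ≈ 1.014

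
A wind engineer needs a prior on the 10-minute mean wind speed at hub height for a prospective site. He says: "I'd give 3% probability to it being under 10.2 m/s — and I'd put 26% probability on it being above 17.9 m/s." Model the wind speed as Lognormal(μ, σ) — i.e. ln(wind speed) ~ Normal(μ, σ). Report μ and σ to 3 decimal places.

If T ~ Lognormal(μ,σ) then ln T ~ Normal(μ,σ), so the p-quantile of ln T is μ + z_p·σ.
ln(10.2) = 2.322 and ln(17.9) = 2.885; z_{0.03} = -1.881, z_{0.74} = 0.6433.
σ = (2.885 − 2.322)/(0.6433 − (-1.881)) = 0.223.
μ = 2.322 − (-1.881)·0.223 = 2.741.

μ ≈ 2.741, σ ≈ 0.223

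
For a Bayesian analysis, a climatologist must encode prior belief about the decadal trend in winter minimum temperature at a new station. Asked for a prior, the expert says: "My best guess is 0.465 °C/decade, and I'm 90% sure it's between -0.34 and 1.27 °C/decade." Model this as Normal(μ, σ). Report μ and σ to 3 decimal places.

μ = 0.465, σ = 0.489

A symmetric 90% interval runs μ ± z·σ with z = 1.645.
Half-width = 0.805, so σ = 0.805/1.645 = 0.489.
μ is the stated best guess, 0.465.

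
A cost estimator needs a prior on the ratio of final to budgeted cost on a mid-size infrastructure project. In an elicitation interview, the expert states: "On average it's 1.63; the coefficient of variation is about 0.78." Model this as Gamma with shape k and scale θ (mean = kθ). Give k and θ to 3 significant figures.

For Gamma(k, scale θ): mean = kθ, variance = kθ², so CV = 1/√k.
CV = 0.78, hence k = 1/CV² = 1.64.
Then θ = mean/k = 1.63/1.64 = 0.992.

k ≈ 1.64, θ ≈ 0.992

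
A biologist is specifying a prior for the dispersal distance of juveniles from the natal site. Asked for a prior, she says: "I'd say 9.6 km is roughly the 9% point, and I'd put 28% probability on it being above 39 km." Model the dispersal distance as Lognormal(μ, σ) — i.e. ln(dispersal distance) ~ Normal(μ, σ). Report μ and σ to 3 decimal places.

μ ≈ 3.239, σ ≈ 0.729

If T ~ Lognormal(μ,σ) then ln T ~ Normal(μ,σ), so the p-quantile of ln T is μ + z_p·σ.
ln(9.6) = 2.262 and ln(39) = 3.664; z_{0.09} = -1.341, z_{0.72} = 0.5828.
σ = (3.664 − 2.262)/(0.5828 − (-1.341)) = 0.729.
μ = 2.262 − (-1.341)·0.729 = 3.239.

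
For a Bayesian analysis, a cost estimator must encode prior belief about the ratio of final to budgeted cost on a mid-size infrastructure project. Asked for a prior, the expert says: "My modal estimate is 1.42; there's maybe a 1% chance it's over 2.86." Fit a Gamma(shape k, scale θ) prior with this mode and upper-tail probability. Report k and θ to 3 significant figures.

Gamma(k,θ) with k>1 has mode (k−1)θ, so θ = 1.42/(k−1).
Need P(X < 2.86) = 0.99 with θ tied to k this way. Start at k = 2, θ = 1.42: P(X<2.86) ≈ 0.598.
Too low — raise k to concentrate. Iterating converges to k ≈ 11.
Then θ = 1.42/(11−1) ≈ 0.142.

k ≈ 11, θ ≈ 0.142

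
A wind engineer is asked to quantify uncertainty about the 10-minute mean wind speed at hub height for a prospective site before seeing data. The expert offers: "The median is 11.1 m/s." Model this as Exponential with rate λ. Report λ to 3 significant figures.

λ ≈ 0.0624

Exponential median = ln 2 / λ, so λ = ln 2 / 11.1 = 0.0624.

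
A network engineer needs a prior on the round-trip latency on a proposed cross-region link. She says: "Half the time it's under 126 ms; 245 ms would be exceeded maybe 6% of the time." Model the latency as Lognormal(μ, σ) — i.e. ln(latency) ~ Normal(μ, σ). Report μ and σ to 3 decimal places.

μ ≈ 4.836, σ ≈ 0.428

If T ~ Lognormal(μ,σ) then ln T ~ Normal(μ,σ), so the p-quantile of ln T is μ + z_p·σ.
ln(126) = 4.836 and ln(245) = 5.501; z_{0.5} = 0, z_{0.94} = 1.555.
σ = (5.501 − 4.836)/(1.555 − (0)) = 0.428.
μ = 4.836 − (0)·0.428 = 4.836.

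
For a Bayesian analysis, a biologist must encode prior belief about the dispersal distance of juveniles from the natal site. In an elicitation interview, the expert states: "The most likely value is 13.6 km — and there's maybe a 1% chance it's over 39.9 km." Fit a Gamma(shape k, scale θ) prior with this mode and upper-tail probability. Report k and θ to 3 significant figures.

k ≈ 4.91, θ ≈ 3.48

Gamma(k,θ) with k>1 has mode (k−1)θ, so θ = 13.6/(k−1).
Need P(X < 39.9) = 0.99 with θ tied to k this way. Start at k = 2, θ = 13.6: P(X<39.9) ≈ 0.791.
Too low — raise k to concentrate. Iterating converges to k ≈ 4.91.
Then θ = 13.6/(4.91−1) ≈ 3.48.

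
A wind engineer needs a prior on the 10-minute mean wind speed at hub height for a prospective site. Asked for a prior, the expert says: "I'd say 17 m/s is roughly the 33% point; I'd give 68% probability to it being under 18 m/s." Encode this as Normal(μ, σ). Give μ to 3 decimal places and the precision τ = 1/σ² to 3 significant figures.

μ = 17.485, τ = 0.824

The p-quantile of Normal(μ,σ) is μ + z_p·σ, with z_{0.33} = -0.4399 and z_{0.68} = 0.4677.
Eliminate σ: μ = (z₂·x₁ − z₁·x₂)/(z₂ − z₁) = (0.4677·17 − (-0.4399)·18)/0.9076 = 17.485.
Then σ = (x₂ − x₁)/(z₂ − z₁) = (18 − 17)/0.9076 = 1.102.
Precision τ = 1/σ² = 1/1.102² = 0.824.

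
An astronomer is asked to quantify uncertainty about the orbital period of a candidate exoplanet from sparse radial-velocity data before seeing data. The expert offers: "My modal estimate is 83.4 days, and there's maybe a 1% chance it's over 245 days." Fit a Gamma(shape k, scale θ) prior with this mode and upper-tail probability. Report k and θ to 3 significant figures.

Gamma(k,θ) with k>1 has mode (k−1)θ, so θ = 83.4/(k−1).
Need P(X < 245) = 0.99 with θ tied to k this way. Start at k = 2, θ = 83.4: P(X<245) ≈ 0.791.
Too low — raise k to concentrate. Iterating converges to k ≈ 4.9.
Then θ = 83.4/(4.9−1) ≈ 21.4.

k ≈ 4.9, θ ≈ 21.4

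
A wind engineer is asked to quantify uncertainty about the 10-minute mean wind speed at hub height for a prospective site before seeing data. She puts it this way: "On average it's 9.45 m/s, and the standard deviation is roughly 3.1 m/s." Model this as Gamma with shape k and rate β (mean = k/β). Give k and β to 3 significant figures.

For Gamma(k, rate β): mean = k/β, variance = k/β², so CV = 1/√k.
CV = SD/mean = 3.1/9.45 = 0.328, hence k = 1/CV² = 9.29.
Then β = k/mean = 9.29/9.45 = 0.983.

k ≈ 9.29, β ≈ 0.983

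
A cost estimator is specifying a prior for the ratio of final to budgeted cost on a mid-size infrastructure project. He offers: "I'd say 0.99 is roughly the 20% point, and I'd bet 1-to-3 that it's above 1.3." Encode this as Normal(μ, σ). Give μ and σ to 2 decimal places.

μ = 1.16, σ = 0.20

The p-quantile of Normal(μ,σ) is μ + z_p·σ, with z_{0.2} = -0.8416 and z_{0.75} = 0.6745.
Eliminate σ: μ = (z₂·x₁ − z₁·x₂)/(z₂ − z₁) = (0.6745·0.99 − (-0.8416)·1.3)/1.516 = 1.16.
Then σ = (x₂ − x₁)/(z₂ − z₁) = (1.3 − 0.99)/1.516 = 0.20.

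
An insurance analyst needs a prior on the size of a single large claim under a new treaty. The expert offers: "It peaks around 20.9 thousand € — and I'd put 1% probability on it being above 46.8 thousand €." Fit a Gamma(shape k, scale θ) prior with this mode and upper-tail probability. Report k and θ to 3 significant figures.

k ≈ 8.39, θ ≈ 2.83

Gamma(k,θ) with k>1 has mode (k−1)θ, so θ = 20.9/(k−1).
Need P(X < 46.8) = 0.99 with θ tied to k this way. Start at k = 2, θ = 20.9: P(X<46.8) ≈ 0.655.
Too low — raise k to concentrate. Iterating converges to k ≈ 8.39.
Then θ = 20.9/(8.39−1) ≈ 2.83.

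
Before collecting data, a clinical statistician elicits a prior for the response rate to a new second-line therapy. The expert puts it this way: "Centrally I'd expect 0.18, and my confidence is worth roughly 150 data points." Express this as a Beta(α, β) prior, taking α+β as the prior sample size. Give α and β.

Under the effective-sample-size interpretation, Beta(α, β) has prior mean α/(α+β) and prior sample size α+β.
So α+β = 150 and α/(α+β) = 0.18, giving α = 0.18·150 = 27 and β = 150 − 27 = 123.

α = 27, β = 123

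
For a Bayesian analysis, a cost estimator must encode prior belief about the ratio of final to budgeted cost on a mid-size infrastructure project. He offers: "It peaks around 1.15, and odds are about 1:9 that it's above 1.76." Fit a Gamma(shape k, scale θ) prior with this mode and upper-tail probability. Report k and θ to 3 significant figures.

k ≈ 11.3, θ ≈ 0.112

Gamma(k,θ) with k>1 has mode (k−1)θ, so θ = 1.15/(k−1).
Need P(X < 1.76) = 0.9 with θ tied to k this way. Start at k = 2, θ = 1.15: P(X<1.76) ≈ 0.452.
Too low — raise k to concentrate. Iterating converges to k ≈ 11.3.
Then θ = 1.15/(11.3−1) ≈ 0.112.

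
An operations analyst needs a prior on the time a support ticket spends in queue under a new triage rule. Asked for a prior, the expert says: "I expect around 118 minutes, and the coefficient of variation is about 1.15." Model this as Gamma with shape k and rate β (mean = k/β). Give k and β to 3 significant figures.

k ≈ 0.756, β ≈ 0.00641

For Gamma(k, rate β): mean = k/β, variance = k/β², so CV = 1/√k.
CV = 1.15, hence k = 1/CV² = 0.756.
Then β = k/mean = 0.756/118 = 0.00641.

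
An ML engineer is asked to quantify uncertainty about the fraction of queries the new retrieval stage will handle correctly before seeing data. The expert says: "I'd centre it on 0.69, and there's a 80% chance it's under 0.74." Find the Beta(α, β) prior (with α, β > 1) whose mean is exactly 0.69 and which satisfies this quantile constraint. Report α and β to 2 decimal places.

α ≈ 42.74, β ≈ 19.20

With mean 0.69 fixed, write α = 0.69s, β = 0.31s where s = α+β.
Need P(θ < 0.74) = 0.8 under Beta(0.69s, 0.31s). Normal approximation: (q−m)/√(m(1−m)/s) ≈ z_{0.8} = 0.842, so s ≈ 0.69·0.31·(0.842)²/(0.74−0.69)² = 60.6.
At s = 60.6: P(θ<0.74) ≈ 0.797. Adjusting to match 0.8 gives s ≈ 61.95.
So α = 0.69·61.95 ≈ 42.74, β = 0.31·61.95 ≈ 19.20.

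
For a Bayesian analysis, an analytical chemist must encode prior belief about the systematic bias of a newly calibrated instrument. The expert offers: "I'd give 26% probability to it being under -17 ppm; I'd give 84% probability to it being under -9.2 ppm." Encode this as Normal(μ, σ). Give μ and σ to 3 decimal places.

μ = -13.936, σ = 4.762

For Normal(μ,σ), the p-quantile is μ + z_p·σ. Here z_{0.26} = -0.6433, z_{0.84} = 0.9945.
So -17 = μ − 0.6433σ and -9.2 = μ + 0.9945σ.
Subtracting: σ = (-9.2 − -17)/(0.9945 − (-0.6433)) = 4.762.
Then μ = -17 − (-0.6433)·4.762 = -13.936.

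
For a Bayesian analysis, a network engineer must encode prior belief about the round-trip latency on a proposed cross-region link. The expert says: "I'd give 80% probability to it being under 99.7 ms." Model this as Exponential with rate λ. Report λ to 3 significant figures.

λ ≈ 0.0161

P(T < 99.7) = 1 − e^(−λ·99.7) = 0.8, so λ = −ln(1−0.8)/99.7 = −ln(0.2)/99.7 = 0.0161.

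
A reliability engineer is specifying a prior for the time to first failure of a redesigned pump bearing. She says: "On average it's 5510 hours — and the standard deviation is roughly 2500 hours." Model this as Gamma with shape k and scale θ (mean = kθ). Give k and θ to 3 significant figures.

k ≈ 4.86, θ ≈ 1130

For Gamma(k, scale θ): mean = kθ, variance = kθ², so CV = 1/√k.
CV = SD/mean = 2500/5510 = 0.4537, hence k = 1/CV² = 4.86.
Then θ = mean/k = 5510/4.86 = 1130.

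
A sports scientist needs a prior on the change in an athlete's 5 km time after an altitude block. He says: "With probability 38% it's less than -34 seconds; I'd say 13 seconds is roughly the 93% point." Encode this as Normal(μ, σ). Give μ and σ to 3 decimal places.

μ = -25.940, σ = 26.386

The p-quantile of Normal(μ,σ) is μ + z_p·σ, with z_{0.38} = -0.3055 and z_{0.93} = 1.476.
Eliminate σ: μ = (z₂·x₁ − z₁·x₂)/(z₂ − z₁) = (1.476·-34 − (-0.3055)·13)/1.781 = -25.940.
Then σ = (x₂ − x₁)/(z₂ − z₁) = (13 − -34)/1.781 = 26.386.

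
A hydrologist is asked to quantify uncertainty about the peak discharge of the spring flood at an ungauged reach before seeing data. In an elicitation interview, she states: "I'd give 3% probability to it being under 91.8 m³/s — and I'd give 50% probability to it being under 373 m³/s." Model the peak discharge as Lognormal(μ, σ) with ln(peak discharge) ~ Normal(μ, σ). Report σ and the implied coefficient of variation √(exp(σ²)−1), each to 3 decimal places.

If T ~ Lognormal(μ,σ) then ln T ~ Normal(μ,σ), so the p-quantile of ln T is μ + z_p·σ.
ln(91.8) = 4.52 and ln(373) = 5.922; z_{0.03} = -1.881, z_{0.5} = 0.
σ = (5.922 − 4.52)/(0 − (-1.881)) = 0.745.
μ = 4.52 − (-1.881)·0.745 = 5.922.
CV = √(exp(σ²)−1) = √(exp(0.5556)−1) = 0.862.

σ ≈ 0.745, CV ≈ 0.862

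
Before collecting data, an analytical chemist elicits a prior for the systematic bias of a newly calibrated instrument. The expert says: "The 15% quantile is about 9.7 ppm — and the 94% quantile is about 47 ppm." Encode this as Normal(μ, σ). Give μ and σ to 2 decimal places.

For Normal(μ,σ), the p-quantile is μ + z_p·σ. Here z_{0.15} = -1.036, z_{0.94} = 1.555.
So 9.7 = μ − 1.036σ and 47 = μ + 1.555σ.
Subtracting: σ = (47 − 9.7)/(1.555 − (-1.036)) = 14.39.
Then μ = 9.7 − (-1.036)·14.39 = 24.62.

μ = 24.62, σ = 14.39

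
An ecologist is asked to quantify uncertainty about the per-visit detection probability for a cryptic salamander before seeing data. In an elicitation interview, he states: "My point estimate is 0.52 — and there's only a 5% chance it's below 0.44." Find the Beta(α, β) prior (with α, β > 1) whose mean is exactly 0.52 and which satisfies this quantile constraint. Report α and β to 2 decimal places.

With mean 0.52 fixed, write α = 0.52s, β = 0.48s where s = α+β.
Need P(θ < 0.44) = 0.05 under Beta(0.52s, 0.48s). Normal approximation: (q−m)/√(m(1−m)/s) ≈ z_{0.05} = -1.64, so s ≈ 0.52·0.48·(-1.64)²/(0.44−0.52)² = 105.5.
At s = 105.5: P(θ<0.44) ≈ 0.050. Adjusting to match 0.05 gives s ≈ 105.23.
So α = 0.52·105.23 ≈ 54.72, β = 0.48·105.23 ≈ 50.51.

α ≈ 54.72, β ≈ 50.51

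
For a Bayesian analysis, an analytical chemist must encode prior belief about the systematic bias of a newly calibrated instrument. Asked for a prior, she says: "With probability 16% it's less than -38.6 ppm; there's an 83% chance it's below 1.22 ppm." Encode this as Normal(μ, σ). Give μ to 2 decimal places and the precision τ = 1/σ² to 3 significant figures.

For Normal(μ,σ), the p-quantile is μ + z_p·σ. Here z_{0.16} = -0.9945, z_{0.83} = 0.9542.
So -38.6 = μ − 0.9945σ and 1.22 = μ + 0.9542σ.
Subtracting: σ = (1.22 − -38.6)/(0.9542 − (-0.9945)) = 20.43.
Then μ = -38.6 − (-0.9945)·20.43 = -18.28.
Precision τ = 1/σ² = 1/20.43² = 0.00239.

μ = -18.28, τ = 0.00239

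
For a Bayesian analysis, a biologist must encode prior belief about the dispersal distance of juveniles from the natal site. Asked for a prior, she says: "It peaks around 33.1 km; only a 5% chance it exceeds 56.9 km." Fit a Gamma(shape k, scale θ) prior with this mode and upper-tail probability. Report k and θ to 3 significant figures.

k ≈ 10.5, θ ≈ 3.48

Gamma(k,θ) with k>1 has mode (k−1)θ, so θ = 33.1/(k−1).
Need P(X < 56.9) = 0.95 with θ tied to k this way. Start at k = 2, θ = 33.1: P(X<56.9) ≈ 0.513.
Too low — raise k to concentrate. Iterating converges to k ≈ 10.5.
Then θ = 33.1/(10.5−1) ≈ 3.48.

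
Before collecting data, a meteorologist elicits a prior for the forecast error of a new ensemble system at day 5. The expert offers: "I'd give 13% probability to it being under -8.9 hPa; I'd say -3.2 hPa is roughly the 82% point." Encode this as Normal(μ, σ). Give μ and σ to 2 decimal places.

μ = -5.76, σ = 2.79

The p-quantile of Normal(μ,σ) is μ + z_p·σ, with z_{0.13} = -1.126 and z_{0.82} = 0.9154.
Eliminate σ: μ = (z₂·x₁ − z₁·x₂)/(z₂ − z₁) = (0.9154·-8.9 − (-1.126)·-3.2)/2.042 = -5.76.
Then σ = (x₂ − x₁)/(z₂ − z₁) = (-3.2 − -8.9)/2.042 = 2.79.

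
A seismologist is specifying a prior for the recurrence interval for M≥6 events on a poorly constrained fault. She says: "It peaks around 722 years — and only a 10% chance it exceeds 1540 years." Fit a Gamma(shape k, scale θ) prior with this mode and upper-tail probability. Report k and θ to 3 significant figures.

Gamma(k,θ) with k>1 has mode (k−1)θ, so θ = 722/(k−1).
Need P(X < 1540) = 0.9 with θ tied to k this way. Start at k = 2, θ = 722: P(X<1540) ≈ 0.629.
Too low — raise k to concentrate. Iterating converges to k ≈ 4.35.
Then θ = 722/(4.35−1) ≈ 216.

k ≈ 4.35, θ ≈ 216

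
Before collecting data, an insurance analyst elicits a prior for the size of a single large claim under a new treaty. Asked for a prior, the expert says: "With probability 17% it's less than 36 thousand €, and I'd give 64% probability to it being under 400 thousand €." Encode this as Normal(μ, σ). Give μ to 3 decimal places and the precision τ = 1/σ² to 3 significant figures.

For Normal(μ,σ), the p-quantile is μ + z_p·σ. Here z_{0.17} = -0.9542, z_{0.64} = 0.3585.
So 36 = μ − 0.9542σ and 400 = μ + 0.3585σ.
Subtracting: σ = (400 − 36)/(0.3585 − (-0.9542)) = 277.307.
Then μ = 36 − (-0.9542)·277.307 = 300.597.
Precision τ = 1/σ² = 1/277.3² = 1.3e-05.

μ = 300.597, τ = 1.3e-05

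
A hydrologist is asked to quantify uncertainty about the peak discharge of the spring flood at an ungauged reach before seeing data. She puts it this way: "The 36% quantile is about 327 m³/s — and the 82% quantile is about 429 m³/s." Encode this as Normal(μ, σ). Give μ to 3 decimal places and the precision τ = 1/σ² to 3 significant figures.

μ = 355.703, τ = 0.000156

For Normal(μ,σ), the p-quantile is μ + z_p·σ. Here z_{0.36} = -0.3585, z_{0.82} = 0.9154.
So 327 = μ − 0.3585σ and 429 = μ + 0.9154σ.
Subtracting: σ = (429 − 327)/(0.9154 − (-0.3585)) = 80.074.
Then μ = 327 − (-0.3585)·80.074 = 355.703.
Precision τ = 1/σ² = 1/80.07² = 0.000156.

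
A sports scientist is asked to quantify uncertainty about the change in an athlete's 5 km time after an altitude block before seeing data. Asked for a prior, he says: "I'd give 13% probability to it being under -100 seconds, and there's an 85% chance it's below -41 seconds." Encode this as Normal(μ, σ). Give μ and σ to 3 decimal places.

μ = -69.273, σ = 27.279

For Normal(μ,σ), the p-quantile is μ + z_p·σ. Here z_{0.13} = -1.126, z_{0.85} = 1.036.
So -100 = μ − 1.126σ and -41 = μ + 1.036σ.
Subtracting: σ = (-41 − -100)/(1.036 − (-1.126)) = 27.279.
Then μ = -100 − (-1.126)·27.279 = -69.273.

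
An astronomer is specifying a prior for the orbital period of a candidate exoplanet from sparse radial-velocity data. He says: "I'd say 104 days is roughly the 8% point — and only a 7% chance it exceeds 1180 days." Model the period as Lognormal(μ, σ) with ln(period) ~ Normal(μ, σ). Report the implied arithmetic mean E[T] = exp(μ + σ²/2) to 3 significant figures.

If T ~ Lognormal(μ,σ) then ln T ~ Normal(μ,σ), so the p-quantile of ln T is μ + z_p·σ.
ln(104) = 4.644 and ln(1180) = 7.073; z_{0.08} = -1.405, z_{0.93} = 1.476.
σ = (7.073 − 4.644)/(1.476 − (-1.405)) = 0.843.
μ = 4.644 − (-1.405)·0.843 = 5.829.
E[T] = exp(μ + σ²/2) = exp(5.829 + 0.3554) = 485 days.

E[T] ≈ 485 days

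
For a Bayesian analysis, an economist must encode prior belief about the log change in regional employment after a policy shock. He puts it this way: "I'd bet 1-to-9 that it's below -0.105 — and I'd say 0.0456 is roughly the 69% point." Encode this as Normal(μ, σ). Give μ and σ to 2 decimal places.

μ = 0.00, σ = 0.08

The p-quantile of Normal(μ,σ) is μ + z_p·σ, with z_{0.1} = -1.282 and z_{0.69} = 0.4959.
Eliminate σ: μ = (z₂·x₁ − z₁·x₂)/(z₂ − z₁) = (0.4959·-0.105 − (-1.282)·0.0456)/1.777 = 0.00.
Then σ = (x₂ − x₁)/(z₂ − z₁) = (0.0456 − -0.105)/1.777 = 0.08.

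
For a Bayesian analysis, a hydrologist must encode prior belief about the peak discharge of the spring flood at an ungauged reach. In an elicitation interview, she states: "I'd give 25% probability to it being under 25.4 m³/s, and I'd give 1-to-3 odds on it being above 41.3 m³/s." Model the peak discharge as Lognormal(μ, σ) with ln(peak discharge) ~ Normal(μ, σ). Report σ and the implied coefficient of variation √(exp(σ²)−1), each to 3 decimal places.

σ ≈ 0.360, CV ≈ 0.372

If T ~ Lognormal(μ,σ) then ln T ~ Normal(μ,σ), so the p-quantile of ln T is μ + z_p·σ.
ln(25.4) = 3.235 and ln(41.3) = 3.721; z_{0.25} = -0.6745, z_{0.75} = 0.6745.
σ = (3.721 − 3.235)/(0.6745 − (-0.6745)) = 0.360.
μ = 3.235 − (-0.6745)·0.360 = 3.478.
CV = √(exp(σ²)−1) = √(exp(0.1299)−1) = 0.372.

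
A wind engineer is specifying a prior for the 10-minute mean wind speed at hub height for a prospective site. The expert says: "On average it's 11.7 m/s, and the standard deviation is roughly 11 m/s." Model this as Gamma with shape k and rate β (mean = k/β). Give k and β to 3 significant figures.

For Gamma(k, rate β): mean = k/β, variance = k/β², so CV = 1/√k.
CV = SD/mean = 11/11.7 = 0.9402, hence k = 1/CV² = 1.13.
Then β = k/mean = 1.13/11.7 = 0.0967.

k ≈ 1.13, β ≈ 0.0967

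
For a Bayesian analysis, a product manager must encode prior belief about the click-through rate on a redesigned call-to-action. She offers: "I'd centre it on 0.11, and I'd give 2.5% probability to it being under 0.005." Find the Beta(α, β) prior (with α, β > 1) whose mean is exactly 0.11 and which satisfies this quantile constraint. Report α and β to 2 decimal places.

With mean 0.11 fixed, write α = 0.11s, β = 0.89s where s = α+β.
Need P(θ < 0.005) = 0.025 under Beta(0.11s, 0.89s). Normal approximation: (q−m)/√(m(1−m)/s) ≈ z_{0.025} = -1.96, so s ≈ 0.11·0.89·(-1.96)²/(0.005−0.11)² = 34.1.
At s = 34.1: P(θ<0.005) ≈ 0.000. Adjusting to match 0.025 gives s ≈ 10.73.
So α = 0.11·10.73 ≈ 1.18, β = 0.89·10.73 ≈ 9.55.

α ≈ 1.18, β ≈ 9.55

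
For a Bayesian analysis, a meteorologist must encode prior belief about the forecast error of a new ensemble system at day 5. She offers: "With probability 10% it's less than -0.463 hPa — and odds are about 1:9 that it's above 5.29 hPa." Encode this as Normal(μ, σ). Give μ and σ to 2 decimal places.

The p-quantile of Normal(μ,σ) is μ + z_p·σ, with z_{0.1} = -1.282 and z_{0.9} = 1.282.
Eliminate σ: μ = (z₂·x₁ − z₁·x₂)/(z₂ − z₁) = (1.282·-0.463 − (-1.282)·5.29)/2.563 = 2.41.
Then σ = (x₂ − x₁)/(z₂ − z₁) = (5.29 − -0.463)/2.563 = 2.24.

μ = 2.41, σ = 2.24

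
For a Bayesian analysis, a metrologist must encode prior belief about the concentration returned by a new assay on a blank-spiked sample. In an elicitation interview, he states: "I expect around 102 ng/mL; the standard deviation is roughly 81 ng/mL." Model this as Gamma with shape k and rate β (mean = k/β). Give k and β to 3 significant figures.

For Gamma(k, rate β): mean = k/β, variance = k/β², so CV = 1/√k.
CV = SD/mean = 81/102 = 0.7941, hence k = 1/CV² = 1.59.
Then β = k/mean = 1.59/102 = 0.0155.

k ≈ 1.59, β ≈ 0.0155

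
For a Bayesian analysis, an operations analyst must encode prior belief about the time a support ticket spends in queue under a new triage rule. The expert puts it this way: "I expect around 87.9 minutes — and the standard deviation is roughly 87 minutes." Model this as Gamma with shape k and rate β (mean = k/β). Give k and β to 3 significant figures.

k ≈ 1.02, β ≈ 0.0116

For Gamma(k, rate β): mean = k/β, variance = k/β², so CV = 1/√k.
CV = SD/mean = 87/87.9 = 0.9898, hence k = 1/CV² = 1.02.
Then β = k/mean = 1.02/87.9 = 0.0116.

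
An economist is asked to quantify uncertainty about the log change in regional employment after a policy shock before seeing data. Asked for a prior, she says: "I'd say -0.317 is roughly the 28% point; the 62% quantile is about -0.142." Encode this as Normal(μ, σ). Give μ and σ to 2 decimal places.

The p-quantile of Normal(μ,σ) is μ + z_p·σ, with z_{0.28} = -0.5828 and z_{0.62} = 0.3055.
Eliminate σ: μ = (z₂·x₁ − z₁·x₂)/(z₂ − z₁) = (0.3055·-0.317 − (-0.5828)·-0.142)/0.8883 = -0.20.
Then σ = (x₂ − x₁)/(z₂ − z₁) = (-0.142 − -0.317)/0.8883 = 0.20.

μ = -0.20, σ = 0.20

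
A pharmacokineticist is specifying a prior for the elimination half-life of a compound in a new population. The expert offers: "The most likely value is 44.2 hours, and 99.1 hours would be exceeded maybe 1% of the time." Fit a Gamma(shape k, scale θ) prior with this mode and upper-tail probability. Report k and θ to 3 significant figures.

k ≈ 8.37, θ ≈ 6

Gamma(k,θ) with k>1 has mode (k−1)θ, so θ = 44.2/(k−1).
Need P(X < 99.1) = 0.99 with θ tied to k this way. Start at k = 2, θ = 44.2: P(X<99.1) ≈ 0.656.
Too low — raise k to concentrate. Iterating converges to k ≈ 8.37.
Then θ = 44.2/(8.37−1) ≈ 6.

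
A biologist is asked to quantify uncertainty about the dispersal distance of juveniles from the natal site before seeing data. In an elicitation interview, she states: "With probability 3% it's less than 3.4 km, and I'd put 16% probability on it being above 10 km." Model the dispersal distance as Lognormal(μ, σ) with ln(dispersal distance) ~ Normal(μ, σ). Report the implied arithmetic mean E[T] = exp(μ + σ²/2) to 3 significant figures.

E[T] ≈ 7.39 km

If T ~ Lognormal(μ,σ) then ln T ~ Normal(μ,σ), so the p-quantile of ln T is μ + z_p·σ.
ln(3.4) = 1.224 and ln(10) = 2.303; z_{0.03} = -1.881, z_{0.84} = 0.9945.
σ = (2.303 − 1.224)/(0.9945 − (-1.881)) = 0.375.
μ = 1.224 − (-1.881)·0.375 = 1.929.
E[T] = exp(μ + σ²/2) = exp(1.929 + 0.0704) = 7.39 km.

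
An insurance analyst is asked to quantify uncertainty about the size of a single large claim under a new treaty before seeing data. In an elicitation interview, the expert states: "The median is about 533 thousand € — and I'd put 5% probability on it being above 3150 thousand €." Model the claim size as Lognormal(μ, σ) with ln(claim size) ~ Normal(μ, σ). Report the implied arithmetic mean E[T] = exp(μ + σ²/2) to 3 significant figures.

E[T] ≈ 955 thousand €

If T ~ Lognormal(μ,σ) then ln T ~ Normal(μ,σ), so the p-quantile of ln T is μ + z_p·σ.
ln(533) = 6.279 and ln(3150) = 8.055; z_{0.5} = 0, z_{0.95} = 1.645.
σ = (8.055 − 6.279)/(1.645 − (0)) = 1.080.
μ = 6.279 − (0)·1.080 = 6.279.
E[T] = exp(μ + σ²/2) = exp(6.279 + 0.5833) = 955 thousand €.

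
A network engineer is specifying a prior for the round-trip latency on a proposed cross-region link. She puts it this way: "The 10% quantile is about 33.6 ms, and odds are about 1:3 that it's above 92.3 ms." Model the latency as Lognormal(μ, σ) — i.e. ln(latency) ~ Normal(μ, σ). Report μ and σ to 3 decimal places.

μ ≈ 4.177, σ ≈ 0.517

If T ~ Lognormal(μ,σ) then ln T ~ Normal(μ,σ), so the p-quantile of ln T is μ + z_p·σ.
ln(33.6) = 3.515 and ln(92.3) = 4.525; z_{0.1} = -1.282, z_{0.75} = 0.6745.
σ = (4.525 − 3.515)/(0.6745 − (-1.282)) = 0.517.
μ = 3.515 − (-1.282)·0.517 = 4.177.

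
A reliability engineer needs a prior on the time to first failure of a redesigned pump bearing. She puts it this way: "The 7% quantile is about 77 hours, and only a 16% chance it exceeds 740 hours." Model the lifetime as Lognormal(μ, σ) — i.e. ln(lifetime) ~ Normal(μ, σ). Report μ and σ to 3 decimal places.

μ ≈ 5.696, σ ≈ 0.916

If T ~ Lognormal(μ,σ) then ln T ~ Normal(μ,σ), so the p-quantile of ln T is μ + z_p·σ.
ln(77) = 4.344 and ln(740) = 6.607; z_{0.07} = -1.476, z_{0.84} = 0.9945.
σ = (6.607 − 4.344)/(0.9945 − (-1.476)) = 0.916.
μ = 4.344 − (-1.476)·0.916 = 5.696.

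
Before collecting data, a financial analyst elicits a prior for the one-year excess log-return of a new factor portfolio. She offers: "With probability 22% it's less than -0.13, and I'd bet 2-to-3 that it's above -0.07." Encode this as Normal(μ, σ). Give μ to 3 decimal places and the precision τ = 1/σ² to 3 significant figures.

μ = -0.085, τ = 292

The p-quantile of Normal(μ,σ) is μ + z_p·σ, with z_{0.22} = -0.7722 and z_{0.6} = 0.2533.
Eliminate σ: μ = (z₂·x₁ − z₁·x₂)/(z₂ − z₁) = (0.2533·-0.13 − (-0.7722)·-0.07)/1.026 = -0.085.
Then σ = (x₂ − x₁)/(z₂ − z₁) = (-0.07 − -0.13)/1.026 = 0.059.
Precision τ = 1/σ² = 1/0.05851² = 292.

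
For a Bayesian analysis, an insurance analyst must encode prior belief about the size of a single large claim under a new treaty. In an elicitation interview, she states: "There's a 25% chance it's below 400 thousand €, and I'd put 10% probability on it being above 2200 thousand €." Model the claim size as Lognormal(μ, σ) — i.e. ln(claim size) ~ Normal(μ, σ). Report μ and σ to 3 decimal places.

μ ≈ 6.579, σ ≈ 0.872

If T ~ Lognormal(μ,σ) then ln T ~ Normal(μ,σ), so the p-quantile of ln T is μ + z_p·σ.
ln(400) = 5.991 and ln(2200) = 7.696; z_{0.25} = -0.6745, z_{0.9} = 1.282.
σ = (7.696 − 5.991)/(1.282 − (-0.6745)) = 0.872.
μ = 5.991 − (-0.6745)·0.872 = 6.579.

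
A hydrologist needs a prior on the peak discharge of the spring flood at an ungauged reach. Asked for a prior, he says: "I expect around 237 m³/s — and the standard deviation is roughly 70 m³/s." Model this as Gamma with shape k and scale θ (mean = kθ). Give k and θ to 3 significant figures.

k ≈ 11.5, θ ≈ 20.7

For Gamma(k, scale θ): mean = kθ, variance = kθ², so CV = 1/√k.
CV = SD/mean = 70/237 = 0.2954, hence k = 1/CV² = 11.5.
Then θ = mean/k = 237/11.5 = 20.7.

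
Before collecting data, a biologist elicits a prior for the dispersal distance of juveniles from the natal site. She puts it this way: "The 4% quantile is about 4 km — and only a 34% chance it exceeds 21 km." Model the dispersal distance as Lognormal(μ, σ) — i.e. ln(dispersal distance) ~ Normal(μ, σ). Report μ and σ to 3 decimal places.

μ ≈ 2.728, σ ≈ 0.767

If T ~ Lognormal(μ,σ) then ln T ~ Normal(μ,σ), so the p-quantile of ln T is μ + z_p·σ.
ln(4) = 1.386 and ln(21) = 3.045; z_{0.04} = -1.751, z_{0.66} = 0.4125.
σ = (3.045 − 1.386)/(0.4125 − (-1.751)) = 0.767.
μ = 1.386 − (-1.751)·0.767 = 2.728.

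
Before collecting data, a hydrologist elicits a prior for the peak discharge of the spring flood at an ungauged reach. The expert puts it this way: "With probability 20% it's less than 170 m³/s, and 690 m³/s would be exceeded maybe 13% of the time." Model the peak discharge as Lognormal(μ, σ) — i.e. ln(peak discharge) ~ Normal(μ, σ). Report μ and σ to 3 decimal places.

If T ~ Lognormal(μ,σ) then ln T ~ Normal(μ,σ), so the p-quantile of ln T is μ + z_p·σ.
ln(170) = 5.136 and ln(690) = 6.537; z_{0.2} = -0.8416, z_{0.87} = 1.126.
σ = (6.537 − 5.136)/(1.126 − (-0.8416)) = 0.712.
μ = 5.136 − (-0.8416)·0.712 = 5.735.

μ ≈ 5.735, σ ≈ 0.712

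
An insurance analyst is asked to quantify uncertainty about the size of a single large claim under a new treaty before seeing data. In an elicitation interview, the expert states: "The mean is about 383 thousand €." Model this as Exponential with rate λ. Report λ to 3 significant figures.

Exponential mean = 1/λ, so λ = 1/383.0 = 0.00261.

λ ≈ 0.00261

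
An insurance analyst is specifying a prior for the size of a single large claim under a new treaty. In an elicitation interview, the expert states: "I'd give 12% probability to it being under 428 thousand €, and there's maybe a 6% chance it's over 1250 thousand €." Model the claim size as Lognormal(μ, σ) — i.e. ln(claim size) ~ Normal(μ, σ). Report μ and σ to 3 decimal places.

μ ≈ 6.520, σ ≈ 0.393

If T ~ Lognormal(μ,σ) then ln T ~ Normal(μ,σ), so the p-quantile of ln T is μ + z_p·σ.
ln(428) = 6.059 and ln(1250) = 7.131; z_{0.12} = -1.175, z_{0.94} = 1.555.
σ = (7.131 − 6.059)/(1.555 − (-1.175)) = 0.393.
μ = 6.059 − (-1.175)·0.393 = 6.520.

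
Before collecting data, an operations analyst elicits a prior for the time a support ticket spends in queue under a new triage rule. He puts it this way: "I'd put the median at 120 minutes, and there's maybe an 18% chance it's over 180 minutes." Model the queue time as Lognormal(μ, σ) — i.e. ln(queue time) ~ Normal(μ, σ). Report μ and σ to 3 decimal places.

μ ≈ 4.787, σ ≈ 0.443

If T ~ Lognormal(μ,σ) then ln T ~ Normal(μ,σ), so the p-quantile of ln T is μ + z_p·σ.
ln(120) = 4.787 and ln(180) = 5.193; z_{0.5} = 0, z_{0.82} = 0.9154.
σ = (5.193 − 4.787)/(0.9154 − (0)) = 0.443.
μ = 4.787 − (0)·0.443 = 4.787.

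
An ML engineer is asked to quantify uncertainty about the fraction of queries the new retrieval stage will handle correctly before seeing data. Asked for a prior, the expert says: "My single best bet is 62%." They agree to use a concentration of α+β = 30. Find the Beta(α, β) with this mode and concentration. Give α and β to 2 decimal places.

α = 18.36, β = 11.64

For α,β > 1 the Beta mode is (α−1)/(α+β−2). With α+β = 30, the mode is (α−1)/28.
Set (α−1)/28 = 0.62 → α = 1 + 0.62·28 = 18.36.
β = 30 − α = 11.64.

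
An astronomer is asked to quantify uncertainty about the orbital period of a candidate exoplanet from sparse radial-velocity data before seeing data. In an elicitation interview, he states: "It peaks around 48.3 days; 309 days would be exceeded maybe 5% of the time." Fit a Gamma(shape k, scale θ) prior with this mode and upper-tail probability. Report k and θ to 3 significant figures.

k ≈ 1.65, θ ≈ 74.2

Gamma(k,θ) with k>1 has mode (k−1)θ, so θ = 48.3/(k−1).
Need P(X < 309) = 0.95 with θ tied to k this way. Start at k = 2, θ = 48.3: P(X<309) ≈ 0.988.
Too high — lower k to spread out. Iterating converges to k ≈ 1.65.
Then θ = 48.3/(1.65−1) ≈ 74.2.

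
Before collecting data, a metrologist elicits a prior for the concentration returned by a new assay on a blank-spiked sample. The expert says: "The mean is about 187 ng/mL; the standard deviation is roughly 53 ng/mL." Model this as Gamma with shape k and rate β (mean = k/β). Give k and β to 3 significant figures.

For Gamma(k, rate β): mean = k/β, variance = k/β², so CV = 1/√k.
CV = SD/mean = 53/187 = 0.2834, hence k = 1/CV² = 12.4.
Then β = k/mean = 12.4/187 = 0.0666.

k ≈ 12.4, β ≈ 0.0666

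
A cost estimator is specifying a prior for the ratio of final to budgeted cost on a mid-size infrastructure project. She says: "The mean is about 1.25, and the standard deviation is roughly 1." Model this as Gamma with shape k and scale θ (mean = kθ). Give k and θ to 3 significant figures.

k ≈ 1.56, θ ≈ 0.8

For Gamma(k, scale θ): mean = kθ, variance = kθ², so CV = 1/√k.
CV = SD/mean = 1/1.25 = 0.8, hence k = 1/CV² = 1.56.
Then θ = mean/k = 1.25/1.56 = 0.8.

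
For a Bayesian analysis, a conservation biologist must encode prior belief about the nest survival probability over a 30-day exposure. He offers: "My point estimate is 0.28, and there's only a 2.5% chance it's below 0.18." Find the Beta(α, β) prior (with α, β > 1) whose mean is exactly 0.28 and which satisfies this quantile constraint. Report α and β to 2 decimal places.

With mean 0.28 fixed, write α = 0.28s, β = 0.72s where s = α+β.
Need P(θ < 0.18) = 0.025 under Beta(0.28s, 0.72s). Normal approximation: (q−m)/√(m(1−m)/s) ≈ z_{0.025} = -1.96, so s ≈ 0.28·0.72·(-1.96)²/(0.18−0.28)² = 77.4.
At s = 77.4: P(θ<0.18) ≈ 0.017. Adjusting to match 0.025 gives s ≈ 67.04.
So α = 0.28·67.04 ≈ 18.77, β = 0.72·67.04 ≈ 48.27.

α ≈ 18.77, β ≈ 48.27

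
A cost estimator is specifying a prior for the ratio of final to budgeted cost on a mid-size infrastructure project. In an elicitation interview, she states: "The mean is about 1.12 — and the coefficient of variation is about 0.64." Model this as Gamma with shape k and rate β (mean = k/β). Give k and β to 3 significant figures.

k ≈ 2.44, β ≈ 2.18

For Gamma(k, rate β): mean = k/β, variance = k/β², so CV = 1/√k.
CV = 0.64, hence k = 1/CV² = 2.44.
Then β = k/mean = 2.44/1.12 = 2.18.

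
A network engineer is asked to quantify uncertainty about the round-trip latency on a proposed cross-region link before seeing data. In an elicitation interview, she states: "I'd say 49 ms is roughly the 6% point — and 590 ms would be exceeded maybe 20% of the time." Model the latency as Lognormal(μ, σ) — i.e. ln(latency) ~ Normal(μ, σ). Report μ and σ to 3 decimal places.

If T ~ Lognormal(μ,σ) then ln T ~ Normal(μ,σ), so the p-quantile of ln T is μ + z_p·σ.
ln(49) = 3.892 and ln(590) = 6.38; z_{0.06} = -1.555, z_{0.8} = 0.8416.
σ = (6.38 − 3.892)/(0.8416 − (-1.555)) = 1.038.
μ = 3.892 − (-1.555)·1.038 = 5.506.

μ ≈ 5.506, σ ≈ 1.038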